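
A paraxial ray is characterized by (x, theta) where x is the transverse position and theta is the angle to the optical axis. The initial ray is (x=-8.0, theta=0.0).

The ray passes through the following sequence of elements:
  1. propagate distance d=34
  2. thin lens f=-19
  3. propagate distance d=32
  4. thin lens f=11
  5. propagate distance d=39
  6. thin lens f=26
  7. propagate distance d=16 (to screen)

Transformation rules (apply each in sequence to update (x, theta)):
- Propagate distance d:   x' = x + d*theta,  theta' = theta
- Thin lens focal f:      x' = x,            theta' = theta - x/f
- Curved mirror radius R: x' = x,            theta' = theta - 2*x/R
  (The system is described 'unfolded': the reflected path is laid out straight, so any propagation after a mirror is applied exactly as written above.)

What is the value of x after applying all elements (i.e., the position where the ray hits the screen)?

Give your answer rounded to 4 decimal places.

Initial: x=-8.0000 theta=0.0000
After 1 (propagate distance d=34): x=-8.0000 theta=0.0000
After 2 (thin lens f=-19): x=-8.0000 theta=-8/19 (≈-0.4211)
After 3 (propagate distance d=32): x=-408/19 (≈-21.4737) theta=-8/19 (≈-0.4211)
After 4 (thin lens f=11): x=-408/19 (≈-21.4737) theta=320/209 (≈1.5311)
After 5 (propagate distance d=39): x=7992/209 (≈38.2392) theta=320/209 (≈1.5311)
After 6 (thin lens f=26): x=7992/209 (≈38.2392) theta=164/2717 (≈0.0604)
After 7 (propagate distance d=16 (to screen)): x=106520/2717 (≈39.2050) theta=164/2717 (≈0.0604)
Rounded to 4 decimal places: x = 39.2050

Answer: 39.2050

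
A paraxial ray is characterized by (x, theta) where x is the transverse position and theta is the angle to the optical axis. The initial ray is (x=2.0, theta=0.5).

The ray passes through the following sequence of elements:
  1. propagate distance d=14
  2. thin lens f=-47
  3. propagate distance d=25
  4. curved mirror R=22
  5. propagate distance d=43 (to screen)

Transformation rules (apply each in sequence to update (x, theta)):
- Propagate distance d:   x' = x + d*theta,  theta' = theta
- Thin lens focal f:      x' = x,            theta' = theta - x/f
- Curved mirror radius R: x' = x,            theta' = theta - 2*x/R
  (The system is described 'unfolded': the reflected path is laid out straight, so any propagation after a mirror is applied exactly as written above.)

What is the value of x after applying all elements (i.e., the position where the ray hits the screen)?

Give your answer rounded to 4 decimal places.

Answer: -46.7379

Derivation:
Initial: x=2.0000 theta=0.5000
After 1 (propagate distance d=14): x=9.0000 theta=0.5000
After 2 (thin lens f=-47): x=9.0000 theta=65/94 (≈0.6915)
After 3 (propagate distance d=25): x=2471/94 (≈26.2872) theta=65/94 (≈0.6915)
After 4 (curved mirror R=22): x=2471/94 (≈26.2872) theta=-878/517 (≈-1.6983)
After 5 (propagate distance d=43 (to screen)): x=-48327/1034 (≈-46.7379) theta=-878/517 (≈-1.6983)
Rounded to 4 decimal places: x = -46.7379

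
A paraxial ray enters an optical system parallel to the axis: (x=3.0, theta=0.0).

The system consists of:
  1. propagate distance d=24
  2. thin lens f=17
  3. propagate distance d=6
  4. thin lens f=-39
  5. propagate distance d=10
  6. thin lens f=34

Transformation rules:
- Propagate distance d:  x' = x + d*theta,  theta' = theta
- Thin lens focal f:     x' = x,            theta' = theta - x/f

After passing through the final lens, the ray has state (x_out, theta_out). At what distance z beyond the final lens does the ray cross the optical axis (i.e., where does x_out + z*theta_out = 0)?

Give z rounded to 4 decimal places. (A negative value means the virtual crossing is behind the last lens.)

Answer: 4.6013

Derivation:
Initial: x=3.0000 theta=0.0000
After 1 (propagate distance d=24): x=3.0000 theta=0.0000
After 2 (thin lens f=17): x=3.0000 theta=-3/17 (≈-0.1765)
After 3 (propagate distance d=6): x=33/17 (≈1.9412) theta=-3/17 (≈-0.1765)
After 4 (thin lens f=-39): x=33/17 (≈1.9412) theta=-28/221 (≈-0.1267)
After 5 (propagate distance d=10): x=149/221 (≈0.6742) theta=-28/221 (≈-0.1267)
After 6 (thin lens f=34): x=149/221 (≈0.6742) theta=-1101/7514 (≈-0.1465)
z_focus = -x_out/theta_out = -(149/221)/(-1101/7514) = 5066/1101 ≈ 4.6013
Rounded to 4 decimal places: z = 4.6013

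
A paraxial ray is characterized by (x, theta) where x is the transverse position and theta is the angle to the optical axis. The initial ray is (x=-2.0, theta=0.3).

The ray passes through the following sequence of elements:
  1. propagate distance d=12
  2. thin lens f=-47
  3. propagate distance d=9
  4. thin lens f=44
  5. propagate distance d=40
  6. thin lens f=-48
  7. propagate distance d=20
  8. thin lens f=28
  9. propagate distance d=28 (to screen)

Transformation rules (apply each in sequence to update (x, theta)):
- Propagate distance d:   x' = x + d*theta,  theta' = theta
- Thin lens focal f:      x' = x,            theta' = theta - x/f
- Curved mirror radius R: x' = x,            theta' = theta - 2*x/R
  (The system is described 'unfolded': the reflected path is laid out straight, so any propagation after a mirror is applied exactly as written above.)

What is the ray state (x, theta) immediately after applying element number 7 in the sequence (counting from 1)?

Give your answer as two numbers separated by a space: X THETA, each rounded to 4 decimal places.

Initial: x=-2.0000 theta=0.3000
After 1 (propagate distance d=12): x=1.6000 theta=0.3000
After 2 (thin lens f=-47): x=1.6000 theta=157/470 (≈0.3340)
After 3 (propagate distance d=9): x=433/94 (≈4.6064) theta=157/470 (≈0.3340)
After 4 (thin lens f=44): x=433/94 (≈4.6064) theta=4743/20680 (≈0.2294)
After 5 (propagate distance d=40): x=14249/1034 (≈13.7805) theta=4743/20680 (≈0.2294)
After 6 (thin lens f=-48): x=14249/1034 (≈13.7805) theta=11651/22560 (≈0.5164)
After 7 (propagate distance d=20): x=299149/12408 (≈24.1094) theta=11651/22560 (≈0.5164)
Rounded to 4 decimal places: x = 24.1094, theta = 0.5164

Answer: 24.1094 0.5164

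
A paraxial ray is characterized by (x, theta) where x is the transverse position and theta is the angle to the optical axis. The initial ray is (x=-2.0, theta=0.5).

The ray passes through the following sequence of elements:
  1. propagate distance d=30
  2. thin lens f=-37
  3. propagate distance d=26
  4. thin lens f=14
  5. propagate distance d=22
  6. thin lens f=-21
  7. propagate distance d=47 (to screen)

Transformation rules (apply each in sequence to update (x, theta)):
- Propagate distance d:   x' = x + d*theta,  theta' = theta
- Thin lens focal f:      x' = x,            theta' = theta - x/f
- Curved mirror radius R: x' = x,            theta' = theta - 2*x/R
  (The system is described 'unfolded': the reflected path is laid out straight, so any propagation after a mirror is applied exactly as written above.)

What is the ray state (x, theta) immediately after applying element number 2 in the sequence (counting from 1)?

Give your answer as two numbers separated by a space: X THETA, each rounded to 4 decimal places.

Answer: 13.0000 0.8514

Derivation:
Initial: x=-2.0000 theta=0.5000
After 1 (propagate distance d=30): x=13.0000 theta=0.5000
After 2 (thin lens f=-37): x=13.0000 theta=63/74 (≈0.8514)
Rounded to 4 decimal places: x = 13.0000, theta = 0.8514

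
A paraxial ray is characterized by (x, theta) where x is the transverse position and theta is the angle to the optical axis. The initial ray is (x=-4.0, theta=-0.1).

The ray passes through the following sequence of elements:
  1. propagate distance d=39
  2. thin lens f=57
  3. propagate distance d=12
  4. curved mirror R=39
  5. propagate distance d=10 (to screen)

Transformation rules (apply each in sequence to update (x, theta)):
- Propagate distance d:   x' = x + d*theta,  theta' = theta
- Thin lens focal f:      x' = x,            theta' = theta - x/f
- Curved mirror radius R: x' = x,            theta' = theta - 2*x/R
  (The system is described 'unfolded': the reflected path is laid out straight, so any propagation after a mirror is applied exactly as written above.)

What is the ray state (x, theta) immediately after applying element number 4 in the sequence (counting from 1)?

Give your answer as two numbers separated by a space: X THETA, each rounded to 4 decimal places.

Answer: -7.4368 0.4200

Derivation:
Initial: x=-4.0000 theta=-0.1000
After 1 (propagate distance d=39): x=-7.9000 theta=-0.1000
After 2 (thin lens f=57): x=-7.9000 theta=11/285 (≈0.0386)
After 3 (propagate distance d=12): x=-1413/190 (≈-7.4368) theta=11/285 (≈0.0386)
After 4 (curved mirror R=39): x=-1413/190 (≈-7.4368) theta=1556/3705 (≈0.4200)
Rounded to 4 decimal places: x = -7.4368, theta = 0.4200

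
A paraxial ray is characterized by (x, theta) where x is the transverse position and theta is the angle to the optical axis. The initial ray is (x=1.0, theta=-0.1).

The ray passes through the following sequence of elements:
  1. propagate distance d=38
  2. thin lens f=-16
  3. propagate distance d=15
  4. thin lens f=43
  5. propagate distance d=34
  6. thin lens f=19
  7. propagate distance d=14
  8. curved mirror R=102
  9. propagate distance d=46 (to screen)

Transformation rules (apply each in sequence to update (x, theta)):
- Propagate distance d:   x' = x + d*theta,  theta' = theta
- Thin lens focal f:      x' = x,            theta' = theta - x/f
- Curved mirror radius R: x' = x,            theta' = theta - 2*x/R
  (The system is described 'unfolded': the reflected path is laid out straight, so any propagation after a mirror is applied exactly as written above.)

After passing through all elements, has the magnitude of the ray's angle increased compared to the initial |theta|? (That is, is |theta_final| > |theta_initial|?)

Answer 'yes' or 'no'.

Initial: x=1.0000 theta=-0.1000
After 1 (propagate distance d=38): x=-2.8000 theta=-0.1000
After 2 (thin lens f=-16): x=-2.8000 theta=-0.2750
After 3 (propagate distance d=15): x=-6.9250 theta=-0.2750
After 4 (thin lens f=43): x=-6.9250 theta=-49/430 (≈-0.1140)
After 5 (propagate distance d=34): x=-3715/344 (≈-10.7994) theta=-49/430 (≈-0.1140)
After 6 (thin lens f=19): x=-3715/344 (≈-10.7994) theta=14851/32680 (≈0.4544)
After 7 (propagate distance d=14): x=-145011/32680 (≈-4.4373) theta=14851/32680 (≈0.4544)
After 8 (curved mirror R=102): x=-145011/32680 (≈-4.4373) theta=75201/138890 (≈0.5414)
After 9 (propagate distance d=46 (to screen)): x=11371797/555560 (≈20.4691) theta=75201/138890 (≈0.5414)
|theta_initial|=0.1000 |theta_final|=75201/138890 (≈0.5414) -> increased

Answer: yes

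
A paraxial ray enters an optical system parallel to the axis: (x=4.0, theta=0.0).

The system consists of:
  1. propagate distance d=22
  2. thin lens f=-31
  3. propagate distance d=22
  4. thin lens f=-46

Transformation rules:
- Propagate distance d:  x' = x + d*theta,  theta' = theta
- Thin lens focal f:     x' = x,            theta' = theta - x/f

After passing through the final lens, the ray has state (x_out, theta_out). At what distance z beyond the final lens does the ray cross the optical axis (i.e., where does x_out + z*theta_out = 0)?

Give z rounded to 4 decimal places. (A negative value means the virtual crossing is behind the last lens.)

Answer: -24.6263

Derivation:
Initial: x=4.0000 theta=0.0000
After 1 (propagate distance d=22): x=4.0000 theta=0.0000
After 2 (thin lens f=-31): x=4.0000 theta=4/31 (≈0.1290)
After 3 (propagate distance d=22): x=212/31 (≈6.8387) theta=4/31 (≈0.1290)
After 4 (thin lens f=-46): x=212/31 (≈6.8387) theta=198/713 (≈0.2777)
z_focus = -x_out/theta_out = -(212/31)/(198/713) = -2438/99 ≈ -24.6263
Rounded to 4 decimal places: z = -24.6263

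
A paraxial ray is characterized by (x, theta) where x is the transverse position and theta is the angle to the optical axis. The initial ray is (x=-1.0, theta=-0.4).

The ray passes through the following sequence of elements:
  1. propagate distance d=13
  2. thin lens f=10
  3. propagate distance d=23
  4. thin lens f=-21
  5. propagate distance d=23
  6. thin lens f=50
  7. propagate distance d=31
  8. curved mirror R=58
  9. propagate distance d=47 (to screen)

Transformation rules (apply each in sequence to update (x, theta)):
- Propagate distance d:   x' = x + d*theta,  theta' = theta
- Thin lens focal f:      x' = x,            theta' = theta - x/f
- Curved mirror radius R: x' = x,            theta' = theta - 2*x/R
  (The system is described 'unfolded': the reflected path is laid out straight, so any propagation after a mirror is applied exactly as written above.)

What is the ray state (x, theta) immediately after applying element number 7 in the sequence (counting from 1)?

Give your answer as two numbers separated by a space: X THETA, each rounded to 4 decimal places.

Initial: x=-1.0000 theta=-0.4000
After 1 (propagate distance d=13): x=-6.2000 theta=-0.4000
After 2 (thin lens f=10): x=-6.2000 theta=0.2200
After 3 (propagate distance d=23): x=-1.1400 theta=0.2200
After 4 (thin lens f=-21): x=-1.1400 theta=29/175 (≈0.1657)
After 5 (propagate distance d=23): x=187/70 (≈2.6714) theta=29/175 (≈0.1657)
After 6 (thin lens f=50): x=187/70 (≈2.6714) theta=393/3500 (≈0.1123)
After 7 (propagate distance d=31): x=21533/3500 (≈6.1523) theta=393/3500 (≈0.1123)
Rounded to 4 decimal places: x = 6.1523, theta = 0.1123

Answer: 6.1523 0.1123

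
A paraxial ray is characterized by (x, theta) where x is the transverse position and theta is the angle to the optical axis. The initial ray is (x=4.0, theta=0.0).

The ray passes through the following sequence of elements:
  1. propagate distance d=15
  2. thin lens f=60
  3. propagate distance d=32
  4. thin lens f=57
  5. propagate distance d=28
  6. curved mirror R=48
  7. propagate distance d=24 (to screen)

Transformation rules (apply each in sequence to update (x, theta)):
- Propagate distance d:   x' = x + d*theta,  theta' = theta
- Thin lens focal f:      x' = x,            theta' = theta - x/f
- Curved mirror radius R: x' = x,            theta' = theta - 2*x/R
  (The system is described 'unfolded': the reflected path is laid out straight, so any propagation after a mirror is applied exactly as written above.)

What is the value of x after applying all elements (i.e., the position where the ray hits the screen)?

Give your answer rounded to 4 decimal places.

Initial: x=4.0000 theta=0.0000
After 1 (propagate distance d=15): x=4.0000 theta=0.0000
After 2 (thin lens f=60): x=4.0000 theta=-1/15 (≈-0.0667)
After 3 (propagate distance d=32): x=28/15 (≈1.8667) theta=-1/15 (≈-0.0667)
After 4 (thin lens f=57): x=28/15 (≈1.8667) theta=-17/171 (≈-0.0994)
After 5 (propagate distance d=28): x=-784/855 (≈-0.9170) theta=-17/171 (≈-0.0994)
After 6 (curved mirror R=48): x=-784/855 (≈-0.9170) theta=-157/2565 (≈-0.0612)
After 7 (propagate distance d=24 (to screen)): x=-136/57 (≈-2.3860) theta=-157/2565 (≈-0.0612)
Rounded to 4 decimal places: x = -2.3860

Answer: -2.3860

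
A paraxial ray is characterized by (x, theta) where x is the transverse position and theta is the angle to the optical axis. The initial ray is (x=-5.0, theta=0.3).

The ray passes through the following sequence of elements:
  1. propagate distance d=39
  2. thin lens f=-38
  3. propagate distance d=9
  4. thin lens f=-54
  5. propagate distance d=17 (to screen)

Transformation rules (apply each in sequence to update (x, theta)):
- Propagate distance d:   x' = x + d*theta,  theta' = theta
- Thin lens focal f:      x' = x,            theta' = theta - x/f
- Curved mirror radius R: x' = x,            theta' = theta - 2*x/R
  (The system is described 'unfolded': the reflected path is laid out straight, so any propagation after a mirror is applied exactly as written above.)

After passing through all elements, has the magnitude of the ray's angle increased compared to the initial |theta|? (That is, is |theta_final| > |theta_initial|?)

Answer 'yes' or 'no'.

Answer: yes

Derivation:
Initial: x=-5.0000 theta=0.3000
After 1 (propagate distance d=39): x=6.7000 theta=0.3000
After 2 (thin lens f=-38): x=6.7000 theta=181/380 (≈0.4763)
After 3 (propagate distance d=9): x=835/76 (≈10.9868) theta=181/380 (≈0.4763)
After 4 (thin lens f=-54): x=835/76 (≈10.9868) theta=13949/20520 (≈0.6798)
After 5 (propagate distance d=17 (to screen)): x=462583/20520 (≈22.5430) theta=13949/20520 (≈0.6798)
|theta_initial|=0.3000 |theta_final|=13949/20520 (≈0.6798) -> increased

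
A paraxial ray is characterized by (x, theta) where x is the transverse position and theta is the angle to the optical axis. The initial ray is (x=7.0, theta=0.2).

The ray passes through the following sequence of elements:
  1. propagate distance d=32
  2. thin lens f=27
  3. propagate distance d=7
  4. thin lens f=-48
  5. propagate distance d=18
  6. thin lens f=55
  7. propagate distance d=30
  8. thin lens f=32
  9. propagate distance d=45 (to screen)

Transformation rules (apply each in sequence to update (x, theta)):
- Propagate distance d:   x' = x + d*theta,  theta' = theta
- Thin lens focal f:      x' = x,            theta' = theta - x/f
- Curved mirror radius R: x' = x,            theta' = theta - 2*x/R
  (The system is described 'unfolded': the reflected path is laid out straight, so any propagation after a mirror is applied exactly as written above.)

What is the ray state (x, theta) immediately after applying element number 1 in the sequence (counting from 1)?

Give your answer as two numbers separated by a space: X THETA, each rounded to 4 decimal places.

Answer: 13.4000 0.2000

Derivation:
Initial: x=7.0000 theta=0.2000
After 1 (propagate distance d=32): x=13.4000 theta=0.2000
Rounded to 4 decimal places: x = 13.4000, theta = 0.2000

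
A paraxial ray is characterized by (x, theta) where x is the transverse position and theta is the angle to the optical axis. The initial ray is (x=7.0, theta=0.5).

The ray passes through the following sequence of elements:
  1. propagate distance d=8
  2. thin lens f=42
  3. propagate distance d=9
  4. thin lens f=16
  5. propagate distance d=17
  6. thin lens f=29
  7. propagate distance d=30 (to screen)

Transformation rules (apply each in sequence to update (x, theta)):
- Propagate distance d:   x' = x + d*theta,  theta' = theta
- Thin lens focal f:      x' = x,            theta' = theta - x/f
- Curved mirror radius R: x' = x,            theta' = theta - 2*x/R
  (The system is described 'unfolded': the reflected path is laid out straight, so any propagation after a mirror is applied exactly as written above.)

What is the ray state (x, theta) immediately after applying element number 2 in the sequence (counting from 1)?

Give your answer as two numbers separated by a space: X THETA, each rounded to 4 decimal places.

Answer: 11.0000 0.2381

Derivation:
Initial: x=7.0000 theta=0.5000
After 1 (propagate distance d=8): x=11.0000 theta=0.5000
After 2 (thin lens f=42): x=11.0000 theta=5/21 (≈0.2381)
Rounded to 4 decimal places: x = 11.0000, theta = 0.2381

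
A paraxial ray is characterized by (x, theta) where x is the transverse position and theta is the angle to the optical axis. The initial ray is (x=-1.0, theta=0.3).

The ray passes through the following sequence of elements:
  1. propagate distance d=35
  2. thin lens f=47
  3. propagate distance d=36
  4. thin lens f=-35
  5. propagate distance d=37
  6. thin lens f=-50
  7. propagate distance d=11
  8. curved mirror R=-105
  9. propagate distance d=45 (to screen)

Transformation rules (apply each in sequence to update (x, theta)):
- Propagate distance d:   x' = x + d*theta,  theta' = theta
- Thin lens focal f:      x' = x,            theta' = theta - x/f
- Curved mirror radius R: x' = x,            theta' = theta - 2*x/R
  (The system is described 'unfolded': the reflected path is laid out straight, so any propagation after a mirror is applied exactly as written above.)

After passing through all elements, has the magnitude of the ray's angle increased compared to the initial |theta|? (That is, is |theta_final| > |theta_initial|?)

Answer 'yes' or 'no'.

Answer: yes

Derivation:
Initial: x=-1.0000 theta=0.3000
After 1 (propagate distance d=35): x=9.5000 theta=0.3000
After 2 (thin lens f=47): x=9.5000 theta=23/235 (≈0.0979)
After 3 (propagate distance d=36): x=6121/470 (≈13.0234) theta=23/235 (≈0.0979)
After 4 (thin lens f=-35): x=6121/470 (≈13.0234) theta=7731/16450 (≈0.4700)
After 5 (propagate distance d=37): x=250141/8225 (≈30.4123) theta=7731/16450 (≈0.4700)
After 6 (thin lens f=-50): x=250141/8225 (≈30.4123) theta=221708/205625 (≈1.0782)
After 7 (propagate distance d=11): x=1241759/29375 (≈42.2726) theta=221708/205625 (≈1.0782)
After 8 (curved mirror R=-105): x=1241759/29375 (≈42.2726) theta=5809138/3084375 (≈1.8834)
After 9 (propagate distance d=45 (to screen)): x=26119727/205625 (≈127.0260) theta=5809138/3084375 (≈1.8834)
|theta_initial|=0.3000 |theta_final|=5809138/3084375 (≈1.8834) -> increased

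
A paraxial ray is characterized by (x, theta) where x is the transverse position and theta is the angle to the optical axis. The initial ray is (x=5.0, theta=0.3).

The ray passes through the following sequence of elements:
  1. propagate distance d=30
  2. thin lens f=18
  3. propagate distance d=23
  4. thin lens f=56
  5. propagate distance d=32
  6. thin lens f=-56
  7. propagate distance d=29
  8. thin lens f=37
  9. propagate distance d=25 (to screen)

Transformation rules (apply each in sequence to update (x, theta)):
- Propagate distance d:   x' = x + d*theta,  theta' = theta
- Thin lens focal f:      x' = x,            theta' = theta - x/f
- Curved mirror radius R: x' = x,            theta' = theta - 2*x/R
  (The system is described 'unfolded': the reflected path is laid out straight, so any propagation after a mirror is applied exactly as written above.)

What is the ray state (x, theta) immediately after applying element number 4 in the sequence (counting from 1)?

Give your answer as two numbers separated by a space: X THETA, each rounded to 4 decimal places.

Initial: x=5.0000 theta=0.3000
After 1 (propagate distance d=30): x=14.0000 theta=0.3000
After 2 (thin lens f=18): x=14.0000 theta=-43/90 (≈-0.4778)
After 3 (propagate distance d=23): x=271/90 (≈3.0111) theta=-43/90 (≈-0.4778)
After 4 (thin lens f=56): x=271/90 (≈3.0111) theta=-893/1680 (≈-0.5315)
Rounded to 4 decimal places: x = 3.0111, theta = -0.5315

Answer: 3.0111 -0.5315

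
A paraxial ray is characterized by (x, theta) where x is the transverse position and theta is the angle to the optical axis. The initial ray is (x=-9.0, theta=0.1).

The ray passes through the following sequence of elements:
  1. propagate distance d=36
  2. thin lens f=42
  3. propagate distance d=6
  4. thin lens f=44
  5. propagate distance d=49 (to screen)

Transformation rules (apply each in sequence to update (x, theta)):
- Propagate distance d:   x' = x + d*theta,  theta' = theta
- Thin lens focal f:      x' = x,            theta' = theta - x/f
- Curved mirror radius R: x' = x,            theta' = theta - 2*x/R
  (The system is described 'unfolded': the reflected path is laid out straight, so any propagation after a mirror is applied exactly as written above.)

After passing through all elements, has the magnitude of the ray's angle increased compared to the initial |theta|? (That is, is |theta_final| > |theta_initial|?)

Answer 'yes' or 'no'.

Answer: yes

Derivation:
Initial: x=-9.0000 theta=0.1000
After 1 (propagate distance d=36): x=-5.4000 theta=0.1000
After 2 (thin lens f=42): x=-5.4000 theta=8/35 (≈0.2286)
After 3 (propagate distance d=6): x=-141/35 (≈-4.0286) theta=8/35 (≈0.2286)
After 4 (thin lens f=44): x=-141/35 (≈-4.0286) theta=493/1540 (≈0.3201)
After 5 (propagate distance d=49 (to screen)): x=17953/1540 (≈11.6578) theta=493/1540 (≈0.3201)
|theta_initial|=0.1000 |theta_final|=493/1540 (≈0.3201) -> increased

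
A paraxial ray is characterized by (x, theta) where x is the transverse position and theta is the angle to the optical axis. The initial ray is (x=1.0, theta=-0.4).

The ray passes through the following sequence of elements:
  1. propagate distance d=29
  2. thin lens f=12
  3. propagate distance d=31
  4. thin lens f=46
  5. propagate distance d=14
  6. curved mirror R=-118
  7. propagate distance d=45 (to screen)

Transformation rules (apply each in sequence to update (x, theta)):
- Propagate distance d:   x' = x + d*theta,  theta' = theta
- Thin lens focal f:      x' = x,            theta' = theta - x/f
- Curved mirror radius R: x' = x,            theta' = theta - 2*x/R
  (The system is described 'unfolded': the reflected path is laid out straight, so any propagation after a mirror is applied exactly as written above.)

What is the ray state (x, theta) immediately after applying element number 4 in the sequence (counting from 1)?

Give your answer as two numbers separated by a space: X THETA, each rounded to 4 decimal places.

Initial: x=1.0000 theta=-0.4000
After 1 (propagate distance d=29): x=-10.6000 theta=-0.4000
After 2 (thin lens f=12): x=-10.6000 theta=29/60 (≈0.4833)
After 3 (propagate distance d=31): x=263/60 (≈4.3833) theta=29/60 (≈0.4833)
After 4 (thin lens f=46): x=263/60 (≈4.3833) theta=357/920 (≈0.3880)
Rounded to 4 decimal places: x = 4.3833, theta = 0.3880

Answer: 4.3833 0.3880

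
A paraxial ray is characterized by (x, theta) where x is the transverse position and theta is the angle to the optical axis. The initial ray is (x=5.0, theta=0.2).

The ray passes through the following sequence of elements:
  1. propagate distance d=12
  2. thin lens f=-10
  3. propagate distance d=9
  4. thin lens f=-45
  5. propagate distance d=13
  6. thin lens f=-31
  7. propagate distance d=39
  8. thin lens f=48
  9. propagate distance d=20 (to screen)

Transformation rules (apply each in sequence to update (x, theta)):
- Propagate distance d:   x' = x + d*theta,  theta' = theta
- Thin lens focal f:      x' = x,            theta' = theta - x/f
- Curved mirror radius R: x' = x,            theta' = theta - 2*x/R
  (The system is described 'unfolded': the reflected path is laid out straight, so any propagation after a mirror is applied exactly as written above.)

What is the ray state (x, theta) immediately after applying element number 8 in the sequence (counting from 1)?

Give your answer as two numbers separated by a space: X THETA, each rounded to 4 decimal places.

Initial: x=5.0000 theta=0.2000
After 1 (propagate distance d=12): x=7.4000 theta=0.2000
After 2 (thin lens f=-10): x=7.4000 theta=0.9400
After 3 (propagate distance d=9): x=15.8600 theta=0.9400
After 4 (thin lens f=-45): x=15.8600 theta=1454/1125 (≈1.2924)
After 5 (propagate distance d=13): x=73489/2250 (≈32.6618) theta=1454/1125 (≈1.2924)
After 6 (thin lens f=-31): x=73489/2250 (≈32.6618) theta=163637/69750 (≈2.3461)
After 7 (propagate distance d=39): x=4330001/34875 (≈124.1577) theta=163637/69750 (≈2.3461)
After 8 (thin lens f=48): x=4330001/34875 (≈124.1577) theta=-402713/1674000 (≈-0.2406)
Rounded to 4 decimal places: x = 124.1577, theta = -0.2406

Answer: 124.1577 -0.2406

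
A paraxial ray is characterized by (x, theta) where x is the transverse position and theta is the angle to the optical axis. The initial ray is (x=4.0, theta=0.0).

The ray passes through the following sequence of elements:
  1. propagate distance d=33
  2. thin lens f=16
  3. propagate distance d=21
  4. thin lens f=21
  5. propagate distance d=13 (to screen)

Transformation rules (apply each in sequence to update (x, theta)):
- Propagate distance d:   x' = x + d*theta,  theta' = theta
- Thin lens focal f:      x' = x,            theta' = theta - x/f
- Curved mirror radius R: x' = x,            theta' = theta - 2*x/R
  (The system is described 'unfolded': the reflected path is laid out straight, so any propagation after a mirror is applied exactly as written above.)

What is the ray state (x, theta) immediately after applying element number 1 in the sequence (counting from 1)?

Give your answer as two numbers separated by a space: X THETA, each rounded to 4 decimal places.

Answer: 4.0000 0.0000

Derivation:
Initial: x=4.0000 theta=0.0000
After 1 (propagate distance d=33): x=4.0000 theta=0.0000
Rounded to 4 decimal places: x = 4.0000, theta = 0.0000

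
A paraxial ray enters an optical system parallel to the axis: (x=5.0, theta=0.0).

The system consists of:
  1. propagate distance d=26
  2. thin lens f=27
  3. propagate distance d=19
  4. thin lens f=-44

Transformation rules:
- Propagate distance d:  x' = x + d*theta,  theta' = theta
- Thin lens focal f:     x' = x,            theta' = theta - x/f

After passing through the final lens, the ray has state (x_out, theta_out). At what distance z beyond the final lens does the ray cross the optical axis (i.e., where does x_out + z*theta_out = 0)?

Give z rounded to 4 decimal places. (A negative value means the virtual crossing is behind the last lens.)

Initial: x=5.0000 theta=0.0000
After 1 (propagate distance d=26): x=5.0000 theta=0.0000
After 2 (thin lens f=27): x=5.0000 theta=-5/27 (≈-0.1852)
After 3 (propagate distance d=19): x=40/27 (≈1.4815) theta=-5/27 (≈-0.1852)
After 4 (thin lens f=-44): x=40/27 (≈1.4815) theta=-5/33 (≈-0.1515)
z_focus = -x_out/theta_out = -(40/27)/(-5/33) = 88/9 ≈ 9.7778
Rounded to 4 decimal places: z = 9.7778

Answer: 9.7778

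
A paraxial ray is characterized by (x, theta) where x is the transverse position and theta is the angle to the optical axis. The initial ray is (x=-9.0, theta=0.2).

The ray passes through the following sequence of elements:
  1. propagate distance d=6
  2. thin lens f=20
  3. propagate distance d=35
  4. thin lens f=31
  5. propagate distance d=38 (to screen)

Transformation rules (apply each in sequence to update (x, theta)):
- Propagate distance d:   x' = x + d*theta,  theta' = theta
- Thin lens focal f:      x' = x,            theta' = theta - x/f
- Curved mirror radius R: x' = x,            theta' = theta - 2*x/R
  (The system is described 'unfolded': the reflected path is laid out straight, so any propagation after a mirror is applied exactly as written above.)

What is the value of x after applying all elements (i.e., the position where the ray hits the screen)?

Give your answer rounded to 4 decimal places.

Initial: x=-9.0000 theta=0.2000
After 1 (propagate distance d=6): x=-7.8000 theta=0.2000
After 2 (thin lens f=20): x=-7.8000 theta=0.5900
After 3 (propagate distance d=35): x=12.8500 theta=0.5900
After 4 (thin lens f=31): x=12.8500 theta=136/775 (≈0.1755)
After 5 (propagate distance d=38 (to screen)): x=60507/3100 (≈19.5184) theta=136/775 (≈0.1755)
Rounded to 4 decimal places: x = 19.5184

Answer: 19.5184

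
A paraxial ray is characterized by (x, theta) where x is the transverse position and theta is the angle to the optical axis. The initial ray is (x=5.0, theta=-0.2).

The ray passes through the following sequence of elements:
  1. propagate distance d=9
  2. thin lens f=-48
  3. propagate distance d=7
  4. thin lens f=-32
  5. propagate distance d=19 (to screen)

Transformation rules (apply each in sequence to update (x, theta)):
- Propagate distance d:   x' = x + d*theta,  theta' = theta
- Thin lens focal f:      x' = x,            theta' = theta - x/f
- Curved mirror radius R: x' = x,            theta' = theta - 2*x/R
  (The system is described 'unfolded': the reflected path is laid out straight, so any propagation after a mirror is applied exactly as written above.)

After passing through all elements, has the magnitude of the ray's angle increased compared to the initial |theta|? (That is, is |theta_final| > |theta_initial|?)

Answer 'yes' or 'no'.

Initial: x=5.0000 theta=-0.2000
After 1 (propagate distance d=9): x=3.2000 theta=-0.2000
After 2 (thin lens f=-48): x=3.2000 theta=-2/15 (≈-0.1333)
After 3 (propagate distance d=7): x=34/15 (≈2.2667) theta=-2/15 (≈-0.1333)
After 4 (thin lens f=-32): x=34/15 (≈2.2667) theta=-0.0625
After 5 (propagate distance d=19 (to screen)): x=259/240 (≈1.0792) theta=-0.0625
|theta_initial|=0.2000 |theta_final|=0.0625 -> not increased

Answer: no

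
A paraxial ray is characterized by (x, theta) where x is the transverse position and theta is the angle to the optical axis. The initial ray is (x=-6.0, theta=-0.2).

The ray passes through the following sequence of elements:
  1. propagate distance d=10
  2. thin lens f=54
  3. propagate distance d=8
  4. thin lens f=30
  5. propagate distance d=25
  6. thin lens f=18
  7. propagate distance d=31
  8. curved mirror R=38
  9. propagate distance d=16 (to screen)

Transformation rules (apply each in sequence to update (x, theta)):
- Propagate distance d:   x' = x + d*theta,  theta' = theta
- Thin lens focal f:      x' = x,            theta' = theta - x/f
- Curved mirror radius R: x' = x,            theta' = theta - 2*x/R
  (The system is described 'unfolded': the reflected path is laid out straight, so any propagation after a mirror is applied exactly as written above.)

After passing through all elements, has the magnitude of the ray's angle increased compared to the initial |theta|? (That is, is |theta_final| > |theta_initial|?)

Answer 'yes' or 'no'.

Initial: x=-6.0000 theta=-0.2000
After 1 (propagate distance d=10): x=-8.0000 theta=-0.2000
After 2 (thin lens f=54): x=-8.0000 theta=-7/135 (≈-0.0519)
After 3 (propagate distance d=8): x=-1136/135 (≈-8.4148) theta=-7/135 (≈-0.0519)
After 4 (thin lens f=30): x=-1136/135 (≈-8.4148) theta=463/2025 (≈0.2286)
After 5 (propagate distance d=25): x=-1093/405 (≈-2.6988) theta=463/2025 (≈0.2286)
After 6 (thin lens f=18): x=-1093/405 (≈-2.6988) theta=13799/36450 (≈0.3786)
After 7 (propagate distance d=31): x=329399/36450 (≈9.0370) theta=13799/36450 (≈0.3786)
After 8 (curved mirror R=38): x=329399/36450 (≈9.0370) theta=-11203/115425 (≈-0.0971)
After 9 (propagate distance d=16 (to screen)): x=5183093/692550 (≈7.4841) theta=-11203/115425 (≈-0.0971)
|theta_initial|=0.2000 |theta_final|=11203/115425 (≈0.0971) -> not increased

Answer: no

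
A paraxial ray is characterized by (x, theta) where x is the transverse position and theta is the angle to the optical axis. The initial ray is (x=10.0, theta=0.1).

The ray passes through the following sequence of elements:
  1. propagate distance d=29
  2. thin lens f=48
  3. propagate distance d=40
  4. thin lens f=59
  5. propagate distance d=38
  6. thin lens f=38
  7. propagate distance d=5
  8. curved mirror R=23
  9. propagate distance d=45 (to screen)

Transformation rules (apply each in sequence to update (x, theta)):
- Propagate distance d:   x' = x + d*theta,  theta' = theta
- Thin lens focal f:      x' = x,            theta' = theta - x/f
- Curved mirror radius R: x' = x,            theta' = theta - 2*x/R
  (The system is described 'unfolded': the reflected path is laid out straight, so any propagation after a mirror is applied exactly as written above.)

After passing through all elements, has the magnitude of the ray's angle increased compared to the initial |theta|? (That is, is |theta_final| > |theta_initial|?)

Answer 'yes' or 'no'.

Answer: yes

Derivation:
Initial: x=10.0000 theta=0.1000
After 1 (propagate distance d=29): x=12.9000 theta=0.1000
After 2 (thin lens f=48): x=12.9000 theta=-27/160 (≈-0.1688)
After 3 (propagate distance d=40): x=6.1500 theta=-27/160 (≈-0.1688)
After 4 (thin lens f=59): x=6.1500 theta=-2577/9440 (≈-0.2730)
After 5 (propagate distance d=38): x=-3987/944 (≈-4.2235) theta=-2577/9440 (≈-0.2730)
After 6 (thin lens f=38): x=-3987/944 (≈-4.2235) theta=-123/760 (≈-0.1618)
After 7 (propagate distance d=5): x=-90267/17936 (≈-5.0327) theta=-123/760 (≈-0.1618)
After 8 (curved mirror R=23): x=-90267/17936 (≈-5.0327) theta=35553/128915 (≈0.2758)
After 9 (propagate distance d=45 (to screen)): x=3043491/412528 (≈7.3777) theta=35553/128915 (≈0.2758)
|theta_initial|=0.1000 |theta_final|=35553/128915 (≈0.2758) -> increased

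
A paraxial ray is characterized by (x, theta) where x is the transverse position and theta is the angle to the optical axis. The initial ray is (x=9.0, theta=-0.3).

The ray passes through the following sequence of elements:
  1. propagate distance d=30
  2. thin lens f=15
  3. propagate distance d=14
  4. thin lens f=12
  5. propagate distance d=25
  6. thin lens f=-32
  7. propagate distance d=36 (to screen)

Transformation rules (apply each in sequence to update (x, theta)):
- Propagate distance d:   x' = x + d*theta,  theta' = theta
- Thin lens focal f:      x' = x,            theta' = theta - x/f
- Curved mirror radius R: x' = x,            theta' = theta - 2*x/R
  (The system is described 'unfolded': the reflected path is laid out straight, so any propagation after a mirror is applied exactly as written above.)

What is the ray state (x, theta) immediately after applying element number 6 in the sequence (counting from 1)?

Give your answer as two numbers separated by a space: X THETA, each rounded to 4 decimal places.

Answer: -2.9500 -0.0422

Derivation:
Initial: x=9.0000 theta=-0.3000
After 1 (propagate distance d=30): x=0.0000 theta=-0.3000
After 2 (thin lens f=15): x=0.0000 theta=-0.3000
After 3 (propagate distance d=14): x=-4.2000 theta=-0.3000
After 4 (thin lens f=12): x=-4.2000 theta=0.0500
After 5 (propagate distance d=25): x=-2.9500 theta=0.0500
After 6 (thin lens f=-32): x=-2.9500 theta=-27/640 (≈-0.0422)
Rounded to 4 decimal places: x = -2.9500, theta = -0.0422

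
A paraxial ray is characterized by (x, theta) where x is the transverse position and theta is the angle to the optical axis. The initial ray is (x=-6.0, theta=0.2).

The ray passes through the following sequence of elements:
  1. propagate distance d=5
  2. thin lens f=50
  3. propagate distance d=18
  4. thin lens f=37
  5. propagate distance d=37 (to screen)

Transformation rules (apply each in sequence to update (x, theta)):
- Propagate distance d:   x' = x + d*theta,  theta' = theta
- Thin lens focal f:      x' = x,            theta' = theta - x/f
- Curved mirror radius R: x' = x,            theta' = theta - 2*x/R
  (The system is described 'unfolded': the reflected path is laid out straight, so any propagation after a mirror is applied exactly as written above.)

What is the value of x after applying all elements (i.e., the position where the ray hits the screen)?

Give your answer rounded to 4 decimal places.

Answer: 11.1000

Derivation:
Initial: x=-6.0000 theta=0.2000
After 1 (propagate distance d=5): x=-5.0000 theta=0.2000
After 2 (thin lens f=50): x=-5.0000 theta=0.3000
After 3 (propagate distance d=18): x=0.4000 theta=0.3000
After 4 (thin lens f=37): x=0.4000 theta=107/370 (≈0.2892)
After 5 (propagate distance d=37 (to screen)): x=11.1000 theta=107/370 (≈0.2892)
Rounded to 4 decimal places: x = 11.1000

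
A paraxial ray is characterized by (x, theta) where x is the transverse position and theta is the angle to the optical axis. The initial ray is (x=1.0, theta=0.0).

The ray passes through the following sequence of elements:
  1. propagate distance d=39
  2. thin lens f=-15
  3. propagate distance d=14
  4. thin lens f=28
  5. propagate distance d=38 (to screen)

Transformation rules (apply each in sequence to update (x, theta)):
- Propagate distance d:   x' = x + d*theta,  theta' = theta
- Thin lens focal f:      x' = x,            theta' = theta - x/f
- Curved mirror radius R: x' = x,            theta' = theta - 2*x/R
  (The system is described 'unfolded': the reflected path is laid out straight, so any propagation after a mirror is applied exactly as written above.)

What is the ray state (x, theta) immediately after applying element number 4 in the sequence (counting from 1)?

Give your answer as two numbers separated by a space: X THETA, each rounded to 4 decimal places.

Initial: x=1.0000 theta=0.0000
After 1 (propagate distance d=39): x=1.0000 theta=0.0000
After 2 (thin lens f=-15): x=1.0000 theta=1/15 (≈0.0667)
After 3 (propagate distance d=14): x=29/15 (≈1.9333) theta=1/15 (≈0.0667)
After 4 (thin lens f=28): x=29/15 (≈1.9333) theta=-1/420 (≈-0.0024)
Rounded to 4 decimal places: x = 1.9333, theta = -0.0024

Answer: 1.9333 -0.0024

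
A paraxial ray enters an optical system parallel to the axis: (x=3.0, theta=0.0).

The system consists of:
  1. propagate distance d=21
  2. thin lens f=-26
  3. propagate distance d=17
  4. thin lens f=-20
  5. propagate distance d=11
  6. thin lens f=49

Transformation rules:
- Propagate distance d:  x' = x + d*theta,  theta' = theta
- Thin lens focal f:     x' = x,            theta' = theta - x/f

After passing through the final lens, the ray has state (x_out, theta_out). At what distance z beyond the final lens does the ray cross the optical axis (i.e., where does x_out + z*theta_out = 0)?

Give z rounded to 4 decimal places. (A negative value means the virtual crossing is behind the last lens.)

Answer: -49.6069

Derivation:
Initial: x=3.0000 theta=0.0000
After 1 (propagate distance d=21): x=3.0000 theta=0.0000
After 2 (thin lens f=-26): x=3.0000 theta=3/26 (≈0.1154)
After 3 (propagate distance d=17): x=129/26 (≈4.9615) theta=3/26 (≈0.1154)
After 4 (thin lens f=-20): x=129/26 (≈4.9615) theta=189/520 (≈0.3635)
After 5 (propagate distance d=11): x=4659/520 (≈8.9596) theta=189/520 (≈0.3635)
After 6 (thin lens f=49): x=4659/520 (≈8.9596) theta=177/980 (≈0.1806)
z_focus = -x_out/theta_out = -(4659/520)/(177/980) = -76097/1534 ≈ -49.6069
Rounded to 4 decimal places: z = -49.6069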